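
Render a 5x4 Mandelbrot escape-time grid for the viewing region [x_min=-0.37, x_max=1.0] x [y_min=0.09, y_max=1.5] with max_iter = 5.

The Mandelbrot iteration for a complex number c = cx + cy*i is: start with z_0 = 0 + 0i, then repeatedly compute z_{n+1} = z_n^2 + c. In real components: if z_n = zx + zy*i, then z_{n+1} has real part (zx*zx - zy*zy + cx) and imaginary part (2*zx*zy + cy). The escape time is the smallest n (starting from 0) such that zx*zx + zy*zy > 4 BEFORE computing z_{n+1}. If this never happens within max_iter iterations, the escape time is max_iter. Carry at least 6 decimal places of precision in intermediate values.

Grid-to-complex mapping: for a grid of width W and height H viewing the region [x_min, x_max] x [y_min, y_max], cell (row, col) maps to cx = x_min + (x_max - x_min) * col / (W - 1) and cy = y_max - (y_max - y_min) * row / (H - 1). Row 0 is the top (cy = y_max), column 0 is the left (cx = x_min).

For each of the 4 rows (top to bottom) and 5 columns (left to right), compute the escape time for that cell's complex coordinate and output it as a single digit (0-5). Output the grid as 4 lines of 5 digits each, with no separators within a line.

(row=0, col=0): c = -0.3700 + 1.5000i → escape time 2
(row=0, col=1): c = -0.0275 + 1.5000i → escape time 2
(row=0, col=2): c = 0.3150 + 1.5000i → escape time 2
(row=0, col=3): c = 0.6575 + 1.5000i → escape time 2
(row=0, col=4): c = 1.0000 + 1.5000i → escape time 2
(row=1, col=0): c = -0.3700 + 1.0300i → escape time 4
(row=1, col=1): c = -0.0275 + 1.0300i → escape time 5
(row=1, col=2): c = 0.3150 + 1.0300i → escape time 3
(row=1, col=3): c = 0.6575 + 1.0300i → escape time 2
(row=1, col=4): c = 1.0000 + 1.0300i → escape time 2
(row=2, col=0): c = -0.3700 + 0.5600i → escape time 5
(row=2, col=1): c = -0.0275 + 0.5600i → escape time 5
(row=2, col=2): c = 0.3150 + 0.5600i → escape time 5
(row=2, col=3): c = 0.6575 + 0.5600i → escape time 3
(row=2, col=4): c = 1.0000 + 0.5600i → escape time 2
(row=3, col=0): c = -0.3700 + 0.0900i → escape time 5
(row=3, col=1): c = -0.0275 + 0.0900i → escape time 5
(row=3, col=2): c = 0.3150 + 0.0900i → escape time 5
(row=3, col=3): c = 0.6575 + 0.0900i → escape time 4
(row=3, col=4): c = 1.0000 + 0.0900i → escape time 2

Answer: 22222
45322
55532
55542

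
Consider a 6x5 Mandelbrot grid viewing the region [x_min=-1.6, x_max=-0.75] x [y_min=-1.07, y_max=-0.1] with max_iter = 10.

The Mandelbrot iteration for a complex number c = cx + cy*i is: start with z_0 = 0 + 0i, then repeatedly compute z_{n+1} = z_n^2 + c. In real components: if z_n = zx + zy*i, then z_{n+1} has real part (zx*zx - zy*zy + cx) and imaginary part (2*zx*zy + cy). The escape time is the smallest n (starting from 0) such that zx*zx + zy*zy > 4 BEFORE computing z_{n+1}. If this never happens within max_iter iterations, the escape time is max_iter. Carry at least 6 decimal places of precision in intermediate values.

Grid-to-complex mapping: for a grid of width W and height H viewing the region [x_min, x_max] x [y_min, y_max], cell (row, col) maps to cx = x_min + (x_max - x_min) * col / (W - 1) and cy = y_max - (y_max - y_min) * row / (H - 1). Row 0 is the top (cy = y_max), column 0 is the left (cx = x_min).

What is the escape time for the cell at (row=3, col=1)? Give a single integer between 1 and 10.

z_0 = 0 + 0i, c = -1.4300 + -0.8275i
Iter 1: z = -1.4300 + -0.8275i, |z|^2 = 2.7297
Iter 2: z = -0.0699 + 1.5392i, |z|^2 = 2.3739
Iter 3: z = -3.7941 + -1.0425i, |z|^2 = 15.4821
Escaped at iteration 3

Answer: 3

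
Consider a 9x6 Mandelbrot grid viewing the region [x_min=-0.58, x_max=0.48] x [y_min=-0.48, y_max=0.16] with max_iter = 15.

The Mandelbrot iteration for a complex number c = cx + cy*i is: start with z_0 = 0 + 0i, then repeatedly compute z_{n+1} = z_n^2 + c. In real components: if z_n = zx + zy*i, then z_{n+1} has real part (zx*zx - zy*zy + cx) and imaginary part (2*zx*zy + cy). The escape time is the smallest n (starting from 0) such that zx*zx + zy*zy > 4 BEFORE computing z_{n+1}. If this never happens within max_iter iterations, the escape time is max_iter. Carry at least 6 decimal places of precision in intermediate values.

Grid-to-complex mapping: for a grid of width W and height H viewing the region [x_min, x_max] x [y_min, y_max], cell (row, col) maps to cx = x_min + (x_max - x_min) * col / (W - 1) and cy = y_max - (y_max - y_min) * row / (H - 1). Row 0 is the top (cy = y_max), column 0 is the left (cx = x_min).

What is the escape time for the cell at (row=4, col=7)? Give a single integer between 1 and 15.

Answer: 15

Derivation:
z_0 = 0 + 0i, c = 0.3475 + -0.3520i
Iter 1: z = 0.3475 + -0.3520i, |z|^2 = 0.2447
Iter 2: z = 0.3444 + -0.5966i, |z|^2 = 0.4746
Iter 3: z = 0.1101 + -0.7629i, |z|^2 = 0.5942
Iter 4: z = -0.2224 + -0.5200i, |z|^2 = 0.3199
Iter 5: z = 0.1266 + -0.1207i, |z|^2 = 0.0306
Iter 6: z = 0.3490 + -0.3826i, |z|^2 = 0.2681
Iter 7: z = 0.3229 + -0.6190i, |z|^2 = 0.4874
Iter 8: z = 0.0686 + -0.7518i, |z|^2 = 0.5699
Iter 9: z = -0.2129 + -0.4552i, |z|^2 = 0.2525
Iter 10: z = 0.1856 + -0.1581i, |z|^2 = 0.0595
Iter 11: z = 0.3570 + -0.4107i, |z|^2 = 0.2961
Iter 12: z = 0.3062 + -0.6452i, |z|^2 = 0.5101
Iter 13: z = 0.0250 + -0.7472i, |z|^2 = 0.5589
Iter 14: z = -0.2101 + -0.3893i, |z|^2 = 0.1957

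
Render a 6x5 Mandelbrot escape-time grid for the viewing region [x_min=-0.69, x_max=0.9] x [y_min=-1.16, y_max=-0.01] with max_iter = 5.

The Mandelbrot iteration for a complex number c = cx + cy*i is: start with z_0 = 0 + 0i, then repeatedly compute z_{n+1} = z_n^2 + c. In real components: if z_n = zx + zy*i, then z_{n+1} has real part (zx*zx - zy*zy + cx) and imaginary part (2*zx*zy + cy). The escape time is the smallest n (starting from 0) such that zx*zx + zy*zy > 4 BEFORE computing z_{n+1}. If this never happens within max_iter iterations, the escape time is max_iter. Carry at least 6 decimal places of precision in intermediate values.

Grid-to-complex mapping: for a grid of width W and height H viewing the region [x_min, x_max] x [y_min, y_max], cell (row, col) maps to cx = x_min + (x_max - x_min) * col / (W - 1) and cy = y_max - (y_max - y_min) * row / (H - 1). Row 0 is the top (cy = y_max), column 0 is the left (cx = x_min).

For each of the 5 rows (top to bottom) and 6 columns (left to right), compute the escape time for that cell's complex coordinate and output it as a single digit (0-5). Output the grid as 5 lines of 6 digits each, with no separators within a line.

(row=0, col=0): c = -0.6900 + -0.0100i → escape time 5
(row=0, col=1): c = -0.3720 + -0.0100i → escape time 5
(row=0, col=2): c = -0.0540 + -0.0100i → escape time 5
(row=0, col=3): c = 0.2640 + -0.0100i → escape time 5
(row=0, col=4): c = 0.5820 + -0.0100i → escape time 4
(row=0, col=5): c = 0.9000 + -0.0100i → escape time 3
(row=1, col=0): c = -0.6900 + -0.2975i → escape time 5
(row=1, col=1): c = -0.3720 + -0.2975i → escape time 5
(row=1, col=2): c = -0.0540 + -0.2975i → escape time 5
(row=1, col=3): c = 0.2640 + -0.2975i → escape time 5
(row=1, col=4): c = 0.5820 + -0.2975i → escape time 4
(row=1, col=5): c = 0.9000 + -0.2975i → escape time 3
(row=2, col=0): c = -0.6900 + -0.5850i → escape time 5
(row=2, col=1): c = -0.3720 + -0.5850i → escape time 5
(row=2, col=2): c = -0.0540 + -0.5850i → escape time 5
(row=2, col=3): c = 0.2640 + -0.5850i → escape time 5
(row=2, col=4): c = 0.5820 + -0.5850i → escape time 3
(row=2, col=5): c = 0.9000 + -0.5850i → escape time 2
(row=3, col=0): c = -0.6900 + -0.8725i → escape time 4
(row=3, col=1): c = -0.3720 + -0.8725i → escape time 5
(row=3, col=2): c = -0.0540 + -0.8725i → escape time 5
(row=3, col=3): c = 0.2640 + -0.8725i → escape time 4
(row=3, col=4): c = 0.5820 + -0.8725i → escape time 3
(row=3, col=5): c = 0.9000 + -0.8725i → escape time 2
(row=4, col=0): c = -0.6900 + -1.1600i → escape time 3
(row=4, col=1): c = -0.3720 + -1.1600i → escape time 3
(row=4, col=2): c = -0.0540 + -1.1600i → escape time 4
(row=4, col=3): c = 0.2640 + -1.1600i → escape time 2
(row=4, col=4): c = 0.5820 + -1.1600i → escape time 2
(row=4, col=5): c = 0.9000 + -1.1600i → escape time 2

Answer: 555543
555543
555532
455432
334222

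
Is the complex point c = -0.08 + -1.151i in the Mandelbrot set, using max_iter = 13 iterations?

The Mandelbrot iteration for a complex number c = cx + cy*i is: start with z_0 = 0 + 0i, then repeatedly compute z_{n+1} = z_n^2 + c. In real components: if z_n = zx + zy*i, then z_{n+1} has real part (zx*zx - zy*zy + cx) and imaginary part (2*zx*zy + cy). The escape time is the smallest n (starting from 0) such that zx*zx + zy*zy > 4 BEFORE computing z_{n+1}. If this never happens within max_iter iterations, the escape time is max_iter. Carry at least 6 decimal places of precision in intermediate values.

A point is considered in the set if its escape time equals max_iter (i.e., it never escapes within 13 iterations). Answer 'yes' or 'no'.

Answer: no

Derivation:
z_0 = 0 + 0i, c = -0.0800 + -1.1510i
Iter 1: z = -0.0800 + -1.1510i, |z|^2 = 1.3312
Iter 2: z = -1.3984 + -0.9668i, |z|^2 = 2.8903
Iter 3: z = 0.9407 + 1.5531i, |z|^2 = 3.2970
Iter 4: z = -1.6070 + 1.7711i, |z|^2 = 5.7191
Escaped at iteration 4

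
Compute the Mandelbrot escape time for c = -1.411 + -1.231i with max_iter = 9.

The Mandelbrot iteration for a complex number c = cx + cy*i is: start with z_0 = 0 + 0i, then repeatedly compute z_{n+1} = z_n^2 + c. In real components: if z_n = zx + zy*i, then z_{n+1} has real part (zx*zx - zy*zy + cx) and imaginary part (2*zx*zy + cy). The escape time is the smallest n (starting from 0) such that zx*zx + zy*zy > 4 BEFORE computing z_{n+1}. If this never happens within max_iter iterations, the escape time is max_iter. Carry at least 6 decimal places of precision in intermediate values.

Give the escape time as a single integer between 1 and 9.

Answer: 2

Derivation:
z_0 = 0 + 0i, c = -1.4110 + -1.2310i
Iter 1: z = -1.4110 + -1.2310i, |z|^2 = 3.5063
Iter 2: z = -0.9354 + 2.2429i, |z|^2 = 5.9056
Escaped at iteration 2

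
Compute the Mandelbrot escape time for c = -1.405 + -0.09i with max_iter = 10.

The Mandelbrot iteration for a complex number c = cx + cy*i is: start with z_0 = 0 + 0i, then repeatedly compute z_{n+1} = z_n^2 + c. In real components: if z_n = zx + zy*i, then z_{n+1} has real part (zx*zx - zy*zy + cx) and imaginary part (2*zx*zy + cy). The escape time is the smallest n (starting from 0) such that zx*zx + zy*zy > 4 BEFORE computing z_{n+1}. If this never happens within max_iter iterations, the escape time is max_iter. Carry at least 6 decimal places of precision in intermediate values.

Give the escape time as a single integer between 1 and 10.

z_0 = 0 + 0i, c = -1.4050 + -0.0900i
Iter 1: z = -1.4050 + -0.0900i, |z|^2 = 1.9821
Iter 2: z = 0.5609 + 0.1629i, |z|^2 = 0.3412
Iter 3: z = -1.1169 + 0.0927i, |z|^2 = 1.2561
Iter 4: z = -0.1661 + -0.2972i, |z|^2 = 0.1159
Iter 5: z = -1.4657 + 0.0087i, |z|^2 = 2.1484
Iter 6: z = 0.7432 + -0.1156i, |z|^2 = 0.5658
Iter 7: z = -0.8660 + -0.2619i, |z|^2 = 0.8185
Iter 8: z = -0.7237 + 0.3636i, |z|^2 = 0.6560
Iter 9: z = -1.0134 + -0.6163i, |z|^2 = 1.4068

Answer: 10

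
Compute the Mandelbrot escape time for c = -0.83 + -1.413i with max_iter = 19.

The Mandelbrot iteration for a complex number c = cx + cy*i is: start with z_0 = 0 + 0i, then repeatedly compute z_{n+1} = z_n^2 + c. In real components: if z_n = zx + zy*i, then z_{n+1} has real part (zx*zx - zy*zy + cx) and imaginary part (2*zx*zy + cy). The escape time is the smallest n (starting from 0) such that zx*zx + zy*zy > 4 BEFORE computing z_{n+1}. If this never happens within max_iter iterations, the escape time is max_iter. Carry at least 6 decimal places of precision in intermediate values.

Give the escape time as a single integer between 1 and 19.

z_0 = 0 + 0i, c = -0.8300 + -1.4130i
Iter 1: z = -0.8300 + -1.4130i, |z|^2 = 2.6855
Iter 2: z = -2.1377 + 0.9326i, |z|^2 = 5.4393
Escaped at iteration 2

Answer: 2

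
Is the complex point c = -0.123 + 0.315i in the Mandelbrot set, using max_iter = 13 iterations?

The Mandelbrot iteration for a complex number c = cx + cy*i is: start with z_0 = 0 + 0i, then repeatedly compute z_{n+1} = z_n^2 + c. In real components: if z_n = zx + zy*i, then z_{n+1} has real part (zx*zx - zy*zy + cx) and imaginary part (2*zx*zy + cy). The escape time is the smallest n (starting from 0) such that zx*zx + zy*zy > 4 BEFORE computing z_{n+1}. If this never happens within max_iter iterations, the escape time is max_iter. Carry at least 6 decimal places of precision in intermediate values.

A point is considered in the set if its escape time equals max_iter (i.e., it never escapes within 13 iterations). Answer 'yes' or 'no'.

Answer: yes

Derivation:
z_0 = 0 + 0i, c = -0.1230 + 0.3150i
Iter 1: z = -0.1230 + 0.3150i, |z|^2 = 0.1144
Iter 2: z = -0.2071 + 0.2375i, |z|^2 = 0.0993
Iter 3: z = -0.1365 + 0.2166i, |z|^2 = 0.0656
Iter 4: z = -0.1513 + 0.2559i, |z|^2 = 0.0883
Iter 5: z = -0.1656 + 0.2376i, |z|^2 = 0.0839
Iter 6: z = -0.1520 + 0.2363i, |z|^2 = 0.0790
Iter 7: z = -0.1557 + 0.2431i, |z|^2 = 0.0834
Iter 8: z = -0.1579 + 0.2393i, |z|^2 = 0.0822
Iter 9: z = -0.1553 + 0.2395i, |z|^2 = 0.0815
Iter 10: z = -0.1562 + 0.2406i, |z|^2 = 0.0823
Iter 11: z = -0.1565 + 0.2398i, |z|^2 = 0.0820
Iter 12: z = -0.1560 + 0.2399i, |z|^2 = 0.0819
Did not escape in 13 iterations → in set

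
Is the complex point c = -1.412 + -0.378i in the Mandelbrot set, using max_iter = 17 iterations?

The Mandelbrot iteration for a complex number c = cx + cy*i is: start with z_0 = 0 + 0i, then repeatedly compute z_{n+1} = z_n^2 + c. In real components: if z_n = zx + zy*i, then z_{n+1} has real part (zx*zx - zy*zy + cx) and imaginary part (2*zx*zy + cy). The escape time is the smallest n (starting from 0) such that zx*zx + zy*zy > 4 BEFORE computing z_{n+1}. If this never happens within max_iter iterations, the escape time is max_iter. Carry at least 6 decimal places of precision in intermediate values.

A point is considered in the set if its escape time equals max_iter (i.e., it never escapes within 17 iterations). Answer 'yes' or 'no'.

z_0 = 0 + 0i, c = -1.4120 + -0.3780i
Iter 1: z = -1.4120 + -0.3780i, |z|^2 = 2.1366
Iter 2: z = 0.4389 + 0.6895i, |z|^2 = 0.6680
Iter 3: z = -1.6948 + 0.2272i, |z|^2 = 2.9239
Iter 4: z = 1.4087 + -1.1480i, |z|^2 = 3.3022
Iter 5: z = -0.7456 + -3.6122i, |z|^2 = 13.6040
Escaped at iteration 5

Answer: no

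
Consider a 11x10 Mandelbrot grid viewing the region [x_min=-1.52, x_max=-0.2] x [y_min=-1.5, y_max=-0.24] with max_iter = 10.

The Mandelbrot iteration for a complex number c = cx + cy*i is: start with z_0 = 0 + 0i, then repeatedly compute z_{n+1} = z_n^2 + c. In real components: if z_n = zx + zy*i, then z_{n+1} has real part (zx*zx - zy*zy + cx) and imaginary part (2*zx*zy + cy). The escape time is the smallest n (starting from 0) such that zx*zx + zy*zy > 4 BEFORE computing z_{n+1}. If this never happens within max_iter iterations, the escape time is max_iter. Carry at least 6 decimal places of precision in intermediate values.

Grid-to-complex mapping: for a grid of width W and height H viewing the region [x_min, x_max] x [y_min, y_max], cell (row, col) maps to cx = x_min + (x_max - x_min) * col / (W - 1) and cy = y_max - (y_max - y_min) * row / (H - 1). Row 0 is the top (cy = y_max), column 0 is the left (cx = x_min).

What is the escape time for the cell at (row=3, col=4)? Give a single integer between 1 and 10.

z_0 = 0 + 0i, c = -0.9920 + -0.6600i
Iter 1: z = -0.9920 + -0.6600i, |z|^2 = 1.4197
Iter 2: z = -0.4435 + 0.6494i, |z|^2 = 0.6185
Iter 3: z = -1.2170 + -1.2361i, |z|^2 = 3.0091
Iter 4: z = -1.0387 + 2.3488i, |z|^2 = 6.5958
Escaped at iteration 4

Answer: 4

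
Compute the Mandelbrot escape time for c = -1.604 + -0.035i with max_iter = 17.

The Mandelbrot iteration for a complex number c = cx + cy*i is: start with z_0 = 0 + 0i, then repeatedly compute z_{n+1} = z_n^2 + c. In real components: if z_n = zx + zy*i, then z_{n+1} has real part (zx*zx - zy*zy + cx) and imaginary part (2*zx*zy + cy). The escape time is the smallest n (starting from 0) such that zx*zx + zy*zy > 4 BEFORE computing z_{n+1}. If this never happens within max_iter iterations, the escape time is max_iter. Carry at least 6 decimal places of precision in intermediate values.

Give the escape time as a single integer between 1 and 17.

Answer: 8

Derivation:
z_0 = 0 + 0i, c = -1.6040 + -0.0350i
Iter 1: z = -1.6040 + -0.0350i, |z|^2 = 2.5740
Iter 2: z = 0.9676 + 0.0773i, |z|^2 = 0.9422
Iter 3: z = -0.6737 + 0.1146i, |z|^2 = 0.4670
Iter 4: z = -1.1632 + -0.1894i, |z|^2 = 1.3889
Iter 5: z = -0.2868 + 0.4055i, |z|^2 = 0.2467
Iter 6: z = -1.6862 + -0.2676i, |z|^2 = 2.9148
Iter 7: z = 1.1675 + 0.8675i, |z|^2 = 2.1158
Iter 8: z = -0.9934 + 1.9908i, |z|^2 = 4.9500
Escaped at iteration 8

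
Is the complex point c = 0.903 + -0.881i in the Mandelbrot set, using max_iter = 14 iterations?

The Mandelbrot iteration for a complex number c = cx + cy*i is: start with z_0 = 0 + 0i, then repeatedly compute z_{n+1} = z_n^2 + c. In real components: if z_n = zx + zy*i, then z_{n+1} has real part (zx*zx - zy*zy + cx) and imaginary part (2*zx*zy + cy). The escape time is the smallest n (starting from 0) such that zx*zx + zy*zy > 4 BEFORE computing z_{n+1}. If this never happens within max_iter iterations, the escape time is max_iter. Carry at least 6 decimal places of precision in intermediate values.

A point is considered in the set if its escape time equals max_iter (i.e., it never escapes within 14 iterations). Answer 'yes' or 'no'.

Answer: no

Derivation:
z_0 = 0 + 0i, c = 0.9030 + -0.8810i
Iter 1: z = 0.9030 + -0.8810i, |z|^2 = 1.5916
Iter 2: z = 0.9422 + -2.4721i, |z|^2 = 6.9990
Escaped at iteration 2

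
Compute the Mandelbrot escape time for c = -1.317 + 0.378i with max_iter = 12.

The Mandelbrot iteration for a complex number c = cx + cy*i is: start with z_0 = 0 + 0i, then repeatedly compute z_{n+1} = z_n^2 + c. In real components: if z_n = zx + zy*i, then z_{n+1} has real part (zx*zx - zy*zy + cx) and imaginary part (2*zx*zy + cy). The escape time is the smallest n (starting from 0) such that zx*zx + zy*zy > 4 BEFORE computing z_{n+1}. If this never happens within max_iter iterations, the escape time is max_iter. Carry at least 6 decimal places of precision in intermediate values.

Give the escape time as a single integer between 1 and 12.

z_0 = 0 + 0i, c = -1.3170 + 0.3780i
Iter 1: z = -1.3170 + 0.3780i, |z|^2 = 1.8774
Iter 2: z = 0.2746 + -0.6177i, |z|^2 = 0.4569
Iter 3: z = -1.6231 + 0.0388i, |z|^2 = 2.6359
Iter 4: z = 1.3159 + 0.2521i, |z|^2 = 1.7952
Iter 5: z = 0.3510 + 1.0415i, |z|^2 = 1.2080
Iter 6: z = -2.2785 + 1.1092i, |z|^2 = 6.4221
Escaped at iteration 6

Answer: 6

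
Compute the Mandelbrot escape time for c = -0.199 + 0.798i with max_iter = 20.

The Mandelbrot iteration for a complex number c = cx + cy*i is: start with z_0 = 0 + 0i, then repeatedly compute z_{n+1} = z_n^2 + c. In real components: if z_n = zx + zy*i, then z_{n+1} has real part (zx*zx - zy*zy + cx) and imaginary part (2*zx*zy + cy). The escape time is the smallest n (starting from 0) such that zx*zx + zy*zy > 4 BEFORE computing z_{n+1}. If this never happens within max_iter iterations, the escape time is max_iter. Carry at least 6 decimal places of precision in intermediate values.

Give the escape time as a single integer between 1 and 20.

Answer: 20

Derivation:
z_0 = 0 + 0i, c = -0.1990 + 0.7980i
Iter 1: z = -0.1990 + 0.7980i, |z|^2 = 0.6764
Iter 2: z = -0.7962 + 0.4804i, |z|^2 = 0.8647
Iter 3: z = 0.2042 + 0.0330i, |z|^2 = 0.0428
Iter 4: z = -0.1584 + 0.8115i, |z|^2 = 0.6836
Iter 5: z = -0.8324 + 0.5409i, |z|^2 = 0.9855
Iter 6: z = 0.2013 + -0.1025i, |z|^2 = 0.0510
Iter 7: z = -0.1690 + 0.7567i, |z|^2 = 0.6012
Iter 8: z = -0.7431 + 0.5423i, |z|^2 = 0.8462
Iter 9: z = 0.0591 + -0.0079i, |z|^2 = 0.0036
Iter 10: z = -0.1956 + 0.7971i, |z|^2 = 0.6736
Iter 11: z = -0.7961 + 0.4862i, |z|^2 = 0.8702
Iter 12: z = 0.1983 + 0.0238i, |z|^2 = 0.0399
Iter 13: z = -0.1602 + 0.8075i, |z|^2 = 0.6777
Iter 14: z = -0.8253 + 0.5392i, |z|^2 = 0.9719
Iter 15: z = 0.1914 + -0.0920i, |z|^2 = 0.0451
Iter 16: z = -0.1708 + 0.7628i, |z|^2 = 0.6110
Iter 17: z = -0.7516 + 0.5374i, |z|^2 = 0.8537
Iter 18: z = 0.0772 + -0.0098i, |z|^2 = 0.0061
Iter 19: z = -0.1931 + 0.7965i, |z|^2 = 0.6717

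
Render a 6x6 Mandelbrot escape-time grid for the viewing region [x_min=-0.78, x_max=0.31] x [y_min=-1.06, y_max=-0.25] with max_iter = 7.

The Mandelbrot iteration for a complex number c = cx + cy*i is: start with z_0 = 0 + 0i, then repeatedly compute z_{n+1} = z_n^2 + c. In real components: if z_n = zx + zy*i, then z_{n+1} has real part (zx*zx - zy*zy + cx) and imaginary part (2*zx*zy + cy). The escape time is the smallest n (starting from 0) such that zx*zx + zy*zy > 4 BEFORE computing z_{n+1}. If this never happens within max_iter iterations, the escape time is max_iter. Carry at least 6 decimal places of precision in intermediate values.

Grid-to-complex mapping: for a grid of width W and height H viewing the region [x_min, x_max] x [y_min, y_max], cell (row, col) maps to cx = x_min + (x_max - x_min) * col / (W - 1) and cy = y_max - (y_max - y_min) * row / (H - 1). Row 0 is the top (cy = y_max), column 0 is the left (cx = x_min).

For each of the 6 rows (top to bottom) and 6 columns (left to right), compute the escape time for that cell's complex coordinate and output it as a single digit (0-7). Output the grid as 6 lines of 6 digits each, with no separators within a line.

Answer: 777777
777777
677777
467775
445754
344743

Derivation:
(row=0, col=0): c = -0.7800 + -0.2500i → escape time 7
(row=0, col=1): c = -0.5620 + -0.2500i → escape time 7
(row=0, col=2): c = -0.3440 + -0.2500i → escape time 7
(row=0, col=3): c = -0.1260 + -0.2500i → escape time 7
(row=0, col=4): c = 0.0920 + -0.2500i → escape time 7
(row=0, col=5): c = 0.3100 + -0.2500i → escape time 7
(row=1, col=0): c = -0.7800 + -0.4120i → escape time 7
(row=1, col=1): c = -0.5620 + -0.4120i → escape time 7
(row=1, col=2): c = -0.3440 + -0.4120i → escape time 7
(row=1, col=3): c = -0.1260 + -0.4120i → escape time 7
(row=1, col=4): c = 0.0920 + -0.4120i → escape time 7
(row=1, col=5): c = 0.3100 + -0.4120i → escape time 7
(row=2, col=0): c = -0.7800 + -0.5740i → escape time 6
(row=2, col=1): c = -0.5620 + -0.5740i → escape time 7
(row=2, col=2): c = -0.3440 + -0.5740i → escape time 7
(row=2, col=3): c = -0.1260 + -0.5740i → escape time 7
(row=2, col=4): c = 0.0920 + -0.5740i → escape time 7
(row=2, col=5): c = 0.3100 + -0.5740i → escape time 7
(row=3, col=0): c = -0.7800 + -0.7360i → escape time 4
(row=3, col=1): c = -0.5620 + -0.7360i → escape time 6
(row=3, col=2): c = -0.3440 + -0.7360i → escape time 7
(row=3, col=3): c = -0.1260 + -0.7360i → escape time 7
(row=3, col=4): c = 0.0920 + -0.7360i → escape time 7
(row=3, col=5): c = 0.3100 + -0.7360i → escape time 5
(row=4, col=0): c = -0.7800 + -0.8980i → escape time 4
(row=4, col=1): c = -0.5620 + -0.8980i → escape time 4
(row=4, col=2): c = -0.3440 + -0.8980i → escape time 5
(row=4, col=3): c = -0.1260 + -0.8980i → escape time 7
(row=4, col=4): c = 0.0920 + -0.8980i → escape time 5
(row=4, col=5): c = 0.3100 + -0.8980i → escape time 4
(row=5, col=0): c = -0.7800 + -1.0600i → escape time 3
(row=5, col=1): c = -0.5620 + -1.0600i → escape time 4
(row=5, col=2): c = -0.3440 + -1.0600i → escape time 4
(row=5, col=3): c = -0.1260 + -1.0600i → escape time 7
(row=5, col=4): c = 0.0920 + -1.0600i → escape time 4
(row=5, col=5): c = 0.3100 + -1.0600i → escape time 3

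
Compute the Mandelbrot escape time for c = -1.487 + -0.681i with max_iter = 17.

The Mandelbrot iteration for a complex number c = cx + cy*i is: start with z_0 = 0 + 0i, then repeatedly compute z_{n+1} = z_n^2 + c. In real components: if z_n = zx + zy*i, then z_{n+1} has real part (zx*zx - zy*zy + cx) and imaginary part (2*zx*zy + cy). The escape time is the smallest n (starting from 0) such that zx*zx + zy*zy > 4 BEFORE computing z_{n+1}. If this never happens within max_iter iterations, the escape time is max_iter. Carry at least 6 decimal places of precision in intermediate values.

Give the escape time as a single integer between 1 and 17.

Answer: 3

Derivation:
z_0 = 0 + 0i, c = -1.4870 + -0.6810i
Iter 1: z = -1.4870 + -0.6810i, |z|^2 = 2.6749
Iter 2: z = 0.2604 + 1.3443i, |z|^2 = 1.8749
Iter 3: z = -3.2263 + 0.0191i, |z|^2 = 10.4095
Escaped at iteration 3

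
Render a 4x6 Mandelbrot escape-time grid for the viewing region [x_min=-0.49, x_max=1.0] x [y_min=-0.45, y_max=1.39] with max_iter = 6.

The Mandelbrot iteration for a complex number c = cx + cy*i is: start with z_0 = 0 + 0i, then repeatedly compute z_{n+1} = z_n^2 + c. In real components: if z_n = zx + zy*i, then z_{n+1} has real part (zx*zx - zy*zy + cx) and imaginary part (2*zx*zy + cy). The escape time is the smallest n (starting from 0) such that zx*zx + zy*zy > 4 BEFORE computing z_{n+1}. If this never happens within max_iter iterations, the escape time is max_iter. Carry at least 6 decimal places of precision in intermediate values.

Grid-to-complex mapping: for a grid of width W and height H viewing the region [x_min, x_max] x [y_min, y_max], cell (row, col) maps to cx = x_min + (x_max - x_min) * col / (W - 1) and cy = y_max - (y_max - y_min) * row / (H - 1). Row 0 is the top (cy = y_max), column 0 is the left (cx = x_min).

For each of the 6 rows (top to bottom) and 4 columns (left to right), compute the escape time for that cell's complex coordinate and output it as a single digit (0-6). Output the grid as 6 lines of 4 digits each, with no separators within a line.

Answer: 2222
4622
6642
6652
6652
6652

Derivation:
(row=0, col=0): c = -0.4900 + 1.3900i → escape time 2
(row=0, col=1): c = 0.0067 + 1.3900i → escape time 2
(row=0, col=2): c = 0.5033 + 1.3900i → escape time 2
(row=0, col=3): c = 1.0000 + 1.3900i → escape time 2
(row=1, col=0): c = -0.4900 + 1.0220i → escape time 4
(row=1, col=1): c = 0.0067 + 1.0220i → escape time 6
(row=1, col=2): c = 0.5033 + 1.0220i → escape time 2
(row=1, col=3): c = 1.0000 + 1.0220i → escape time 2
(row=2, col=0): c = -0.4900 + 0.6540i → escape time 6
(row=2, col=1): c = 0.0067 + 0.6540i → escape time 6
(row=2, col=2): c = 0.5033 + 0.6540i → escape time 4
(row=2, col=3): c = 1.0000 + 0.6540i → escape time 2
(row=3, col=0): c = -0.4900 + 0.2860i → escape time 6
(row=3, col=1): c = 0.0067 + 0.2860i → escape time 6
(row=3, col=2): c = 0.5033 + 0.2860i → escape time 5
(row=3, col=3): c = 1.0000 + 0.2860i → escape time 2
(row=4, col=0): c = -0.4900 + -0.0820i → escape time 6
(row=4, col=1): c = 0.0067 + -0.0820i → escape time 6
(row=4, col=2): c = 0.5033 + -0.0820i → escape time 5
(row=4, col=3): c = 1.0000 + -0.0820i → escape time 2
(row=5, col=0): c = -0.4900 + -0.4500i → escape time 6
(row=5, col=1): c = 0.0067 + -0.4500i → escape time 6
(row=5, col=2): c = 0.5033 + -0.4500i → escape time 5
(row=5, col=3): c = 1.0000 + -0.4500i → escape time 2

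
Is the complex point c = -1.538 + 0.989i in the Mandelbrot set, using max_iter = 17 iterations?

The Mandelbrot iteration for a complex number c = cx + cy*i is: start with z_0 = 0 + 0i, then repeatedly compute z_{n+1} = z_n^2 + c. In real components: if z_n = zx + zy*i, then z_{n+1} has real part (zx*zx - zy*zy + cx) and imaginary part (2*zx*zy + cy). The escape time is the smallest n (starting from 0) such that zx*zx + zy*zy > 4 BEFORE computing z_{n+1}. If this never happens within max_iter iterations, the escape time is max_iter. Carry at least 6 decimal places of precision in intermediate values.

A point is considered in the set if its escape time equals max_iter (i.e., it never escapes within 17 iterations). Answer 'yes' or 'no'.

Answer: no

Derivation:
z_0 = 0 + 0i, c = -1.5380 + 0.9890i
Iter 1: z = -1.5380 + 0.9890i, |z|^2 = 3.3436
Iter 2: z = -0.1507 + -2.0532i, |z|^2 = 4.2382
Escaped at iteration 2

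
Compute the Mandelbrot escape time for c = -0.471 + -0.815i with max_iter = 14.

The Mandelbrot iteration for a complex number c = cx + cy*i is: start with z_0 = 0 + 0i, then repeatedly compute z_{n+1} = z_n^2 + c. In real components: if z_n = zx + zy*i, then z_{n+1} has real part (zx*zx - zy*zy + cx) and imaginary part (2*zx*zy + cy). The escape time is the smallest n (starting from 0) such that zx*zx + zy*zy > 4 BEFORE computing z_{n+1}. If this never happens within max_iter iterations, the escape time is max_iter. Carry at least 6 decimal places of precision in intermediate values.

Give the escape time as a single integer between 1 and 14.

z_0 = 0 + 0i, c = -0.4710 + -0.8150i
Iter 1: z = -0.4710 + -0.8150i, |z|^2 = 0.8861
Iter 2: z = -0.9134 + -0.0473i, |z|^2 = 0.8365
Iter 3: z = 0.3610 + -0.7286i, |z|^2 = 0.6613
Iter 4: z = -0.8716 + -1.3411i, |z|^2 = 2.5583
Iter 5: z = -1.5100 + 1.5228i, |z|^2 = 4.5991
Escaped at iteration 5

Answer: 5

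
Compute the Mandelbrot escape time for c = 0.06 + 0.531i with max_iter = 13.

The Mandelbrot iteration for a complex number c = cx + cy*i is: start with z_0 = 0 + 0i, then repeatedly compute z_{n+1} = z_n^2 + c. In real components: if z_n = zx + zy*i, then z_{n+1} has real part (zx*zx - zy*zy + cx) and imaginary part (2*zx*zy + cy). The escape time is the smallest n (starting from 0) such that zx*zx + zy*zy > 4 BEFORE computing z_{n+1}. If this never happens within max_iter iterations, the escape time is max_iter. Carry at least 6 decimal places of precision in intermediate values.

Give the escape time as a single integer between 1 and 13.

Answer: 13

Derivation:
z_0 = 0 + 0i, c = 0.0600 + 0.5310i
Iter 1: z = 0.0600 + 0.5310i, |z|^2 = 0.2856
Iter 2: z = -0.2184 + 0.5947i, |z|^2 = 0.4014
Iter 3: z = -0.2460 + 0.2713i, |z|^2 = 0.1341
Iter 4: z = 0.0469 + 0.3975i, |z|^2 = 0.1602
Iter 5: z = -0.0958 + 0.5683i, |z|^2 = 0.3322
Iter 6: z = -0.2538 + 0.4221i, |z|^2 = 0.2426
Iter 7: z = -0.0537 + 0.3168i, |z|^2 = 0.1032
Iter 8: z = -0.0374 + 0.4970i, |z|^2 = 0.2484
Iter 9: z = -0.1856 + 0.4938i, |z|^2 = 0.2783
Iter 10: z = -0.1494 + 0.3477i, |z|^2 = 0.1432
Iter 11: z = -0.0386 + 0.4271i, |z|^2 = 0.1839
Iter 12: z = -0.1209 + 0.4980i, |z|^2 = 0.2626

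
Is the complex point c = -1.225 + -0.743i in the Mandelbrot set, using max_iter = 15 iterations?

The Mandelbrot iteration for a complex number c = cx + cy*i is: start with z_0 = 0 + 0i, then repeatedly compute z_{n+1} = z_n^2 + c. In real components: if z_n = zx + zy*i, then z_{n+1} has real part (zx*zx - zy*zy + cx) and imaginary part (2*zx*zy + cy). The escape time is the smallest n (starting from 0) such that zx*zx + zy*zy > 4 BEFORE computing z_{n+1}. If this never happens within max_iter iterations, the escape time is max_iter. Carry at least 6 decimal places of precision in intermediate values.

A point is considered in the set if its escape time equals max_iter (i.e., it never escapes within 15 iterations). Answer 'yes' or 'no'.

z_0 = 0 + 0i, c = -1.2250 + -0.7430i
Iter 1: z = -1.2250 + -0.7430i, |z|^2 = 2.0527
Iter 2: z = -0.2764 + 1.0774i, |z|^2 = 1.2371
Iter 3: z = -2.3093 + -1.3386i, |z|^2 = 7.1246
Escaped at iteration 3

Answer: no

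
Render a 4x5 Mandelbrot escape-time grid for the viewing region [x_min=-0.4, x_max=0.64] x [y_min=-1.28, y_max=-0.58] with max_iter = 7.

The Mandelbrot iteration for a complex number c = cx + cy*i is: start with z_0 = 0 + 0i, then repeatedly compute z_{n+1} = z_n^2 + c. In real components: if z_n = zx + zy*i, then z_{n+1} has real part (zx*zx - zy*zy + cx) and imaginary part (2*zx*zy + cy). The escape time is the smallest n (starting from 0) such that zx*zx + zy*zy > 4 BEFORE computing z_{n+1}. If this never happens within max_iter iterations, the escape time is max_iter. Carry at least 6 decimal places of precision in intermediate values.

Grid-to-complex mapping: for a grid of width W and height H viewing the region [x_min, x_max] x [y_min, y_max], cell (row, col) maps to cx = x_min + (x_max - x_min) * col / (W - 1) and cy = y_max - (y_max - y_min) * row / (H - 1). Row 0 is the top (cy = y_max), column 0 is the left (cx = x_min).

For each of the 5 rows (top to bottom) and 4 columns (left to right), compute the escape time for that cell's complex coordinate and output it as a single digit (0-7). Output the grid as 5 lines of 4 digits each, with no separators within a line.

(row=0, col=0): c = -0.4000 + -0.5800i → escape time 7
(row=0, col=1): c = -0.0533 + -0.5800i → escape time 7
(row=0, col=2): c = 0.2933 + -0.5800i → escape time 7
(row=0, col=3): c = 0.6400 + -0.5800i → escape time 3
(row=1, col=0): c = -0.4000 + -0.7550i → escape time 7
(row=1, col=1): c = -0.0533 + -0.7550i → escape time 7
(row=1, col=2): c = 0.2933 + -0.7550i → escape time 5
(row=1, col=3): c = 0.6400 + -0.7550i → escape time 3
(row=2, col=0): c = -0.4000 + -0.9300i → escape time 5
(row=2, col=1): c = -0.0533 + -0.9300i → escape time 7
(row=2, col=2): c = 0.2933 + -0.9300i → escape time 4
(row=2, col=3): c = 0.6400 + -0.9300i → escape time 2
(row=3, col=0): c = -0.4000 + -1.1050i → escape time 4
(row=3, col=1): c = -0.0533 + -1.1050i → escape time 5
(row=3, col=2): c = 0.2933 + -1.1050i → escape time 3
(row=3, col=3): c = 0.6400 + -1.1050i → escape time 2
(row=4, col=0): c = -0.4000 + -1.2800i → escape time 3
(row=4, col=1): c = -0.0533 + -1.2800i → escape time 2
(row=4, col=2): c = 0.2933 + -1.2800i → escape time 2
(row=4, col=3): c = 0.6400 + -1.2800i → escape time 2

Answer: 7773
7753
5742
4532
3222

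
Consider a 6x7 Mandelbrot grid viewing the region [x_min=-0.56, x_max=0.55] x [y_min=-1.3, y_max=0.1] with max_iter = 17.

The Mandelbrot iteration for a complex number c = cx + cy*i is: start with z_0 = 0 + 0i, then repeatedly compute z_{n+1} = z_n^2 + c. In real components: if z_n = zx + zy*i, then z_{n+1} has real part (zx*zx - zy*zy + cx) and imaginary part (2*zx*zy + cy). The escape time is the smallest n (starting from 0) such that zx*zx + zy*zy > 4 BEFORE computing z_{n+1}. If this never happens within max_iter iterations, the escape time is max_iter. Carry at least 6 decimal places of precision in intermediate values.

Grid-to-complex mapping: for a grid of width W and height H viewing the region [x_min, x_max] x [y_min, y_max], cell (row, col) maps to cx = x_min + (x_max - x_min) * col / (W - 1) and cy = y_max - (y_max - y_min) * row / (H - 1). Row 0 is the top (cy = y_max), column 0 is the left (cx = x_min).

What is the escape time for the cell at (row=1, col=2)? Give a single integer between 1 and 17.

z_0 = 0 + 0i, c = -0.1160 + -0.1333i
Iter 1: z = -0.1160 + -0.1333i, |z|^2 = 0.0312
Iter 2: z = -0.1203 + -0.1024i, |z|^2 = 0.0250
Iter 3: z = -0.1120 + -0.1087i, |z|^2 = 0.0244
Iter 4: z = -0.1153 + -0.1090i, |z|^2 = 0.0252
Iter 5: z = -0.1146 + -0.1082i, |z|^2 = 0.0248
Iter 6: z = -0.1146 + -0.1085i, |z|^2 = 0.0249
Iter 7: z = -0.1147 + -0.1085i, |z|^2 = 0.0249
Iter 8: z = -0.1146 + -0.1085i, |z|^2 = 0.0249
Iter 9: z = -0.1146 + -0.1085i, |z|^2 = 0.0249
Iter 10: z = -0.1146 + -0.1085i, |z|^2 = 0.0249
Iter 11: z = -0.1146 + -0.1085i, |z|^2 = 0.0249
Iter 12: z = -0.1146 + -0.1085i, |z|^2 = 0.0249
Iter 13: z = -0.1146 + -0.1085i, |z|^2 = 0.0249
Iter 14: z = -0.1146 + -0.1085i, |z|^2 = 0.0249
Iter 15: z = -0.1146 + -0.1085i, |z|^2 = 0.0249
Iter 16: z = -0.1146 + -0.1085i, |z|^2 = 0.0249

Answer: 17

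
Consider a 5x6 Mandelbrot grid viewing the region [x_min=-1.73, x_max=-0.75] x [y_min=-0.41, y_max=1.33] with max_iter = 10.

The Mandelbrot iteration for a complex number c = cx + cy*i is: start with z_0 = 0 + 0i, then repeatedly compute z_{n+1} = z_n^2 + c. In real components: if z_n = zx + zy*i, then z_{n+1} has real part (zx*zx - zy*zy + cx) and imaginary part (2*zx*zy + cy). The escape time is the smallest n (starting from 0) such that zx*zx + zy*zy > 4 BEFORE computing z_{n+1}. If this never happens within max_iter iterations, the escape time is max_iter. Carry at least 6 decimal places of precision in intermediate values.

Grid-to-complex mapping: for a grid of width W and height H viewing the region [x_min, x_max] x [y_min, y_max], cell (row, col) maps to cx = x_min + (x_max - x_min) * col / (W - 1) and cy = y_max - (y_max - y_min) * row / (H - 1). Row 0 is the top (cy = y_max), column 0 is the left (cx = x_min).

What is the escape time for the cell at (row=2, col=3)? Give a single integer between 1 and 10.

z_0 = 0 + 0i, c = -0.9950 + 0.6340i
Iter 1: z = -0.9950 + 0.6340i, |z|^2 = 1.3920
Iter 2: z = -0.4069 + -0.6277i, |z|^2 = 0.5595
Iter 3: z = -1.2234 + 1.1448i, |z|^2 = 2.8073
Iter 4: z = -0.8090 + -2.1671i, |z|^2 = 5.3508
Escaped at iteration 4

Answer: 4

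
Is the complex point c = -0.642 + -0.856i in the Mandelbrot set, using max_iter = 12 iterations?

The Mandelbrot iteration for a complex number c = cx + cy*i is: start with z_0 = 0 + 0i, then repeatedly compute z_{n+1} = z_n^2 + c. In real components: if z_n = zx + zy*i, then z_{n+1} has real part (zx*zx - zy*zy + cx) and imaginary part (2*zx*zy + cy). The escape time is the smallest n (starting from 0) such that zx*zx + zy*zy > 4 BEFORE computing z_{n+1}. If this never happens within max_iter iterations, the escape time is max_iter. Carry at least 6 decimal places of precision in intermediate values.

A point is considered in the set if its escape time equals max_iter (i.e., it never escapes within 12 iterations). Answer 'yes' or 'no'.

z_0 = 0 + 0i, c = -0.6420 + -0.8560i
Iter 1: z = -0.6420 + -0.8560i, |z|^2 = 1.1449
Iter 2: z = -0.9626 + 0.2431i, |z|^2 = 0.9856
Iter 3: z = 0.2254 + -1.3240i, |z|^2 = 1.8038
Iter 4: z = -2.3442 + -1.4530i, |z|^2 = 7.6063
Escaped at iteration 4

Answer: no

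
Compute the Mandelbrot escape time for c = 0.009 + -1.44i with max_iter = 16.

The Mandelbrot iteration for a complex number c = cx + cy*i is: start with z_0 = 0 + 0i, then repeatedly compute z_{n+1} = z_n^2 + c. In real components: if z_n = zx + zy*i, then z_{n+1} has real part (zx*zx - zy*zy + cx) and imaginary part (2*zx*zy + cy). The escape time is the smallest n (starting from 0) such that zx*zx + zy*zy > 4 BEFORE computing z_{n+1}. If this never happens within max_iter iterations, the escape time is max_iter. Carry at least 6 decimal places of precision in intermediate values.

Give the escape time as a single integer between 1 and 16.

z_0 = 0 + 0i, c = 0.0090 + -1.4400i
Iter 1: z = 0.0090 + -1.4400i, |z|^2 = 2.0737
Iter 2: z = -2.0645 + -1.4659i, |z|^2 = 6.4112
Escaped at iteration 2

Answer: 2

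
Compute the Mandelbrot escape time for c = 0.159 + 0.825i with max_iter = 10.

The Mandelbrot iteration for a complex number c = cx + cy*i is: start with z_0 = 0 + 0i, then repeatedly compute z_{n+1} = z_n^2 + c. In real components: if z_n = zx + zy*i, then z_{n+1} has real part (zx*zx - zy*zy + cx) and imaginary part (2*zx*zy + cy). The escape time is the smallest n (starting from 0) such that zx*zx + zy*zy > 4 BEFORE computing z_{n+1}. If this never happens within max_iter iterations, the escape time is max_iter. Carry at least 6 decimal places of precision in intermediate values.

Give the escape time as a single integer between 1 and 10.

Answer: 5

Derivation:
z_0 = 0 + 0i, c = 0.1590 + 0.8250i
Iter 1: z = 0.1590 + 0.8250i, |z|^2 = 0.7059
Iter 2: z = -0.4963 + 1.0873i, |z|^2 = 1.4287
Iter 3: z = -0.7770 + -0.2544i, |z|^2 = 0.6684
Iter 4: z = 0.6980 + 1.2203i, |z|^2 = 1.9763
Iter 5: z = -0.8430 + 2.5285i, |z|^2 = 7.1040
Escaped at iteration 5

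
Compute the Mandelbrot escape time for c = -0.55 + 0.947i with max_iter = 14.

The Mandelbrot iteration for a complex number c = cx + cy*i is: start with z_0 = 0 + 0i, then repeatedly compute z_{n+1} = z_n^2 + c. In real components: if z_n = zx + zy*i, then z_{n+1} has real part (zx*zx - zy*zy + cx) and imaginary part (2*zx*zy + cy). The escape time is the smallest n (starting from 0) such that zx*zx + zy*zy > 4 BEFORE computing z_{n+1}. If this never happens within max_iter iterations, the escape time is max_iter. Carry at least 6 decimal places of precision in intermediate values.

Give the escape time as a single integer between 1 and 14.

Answer: 4

Derivation:
z_0 = 0 + 0i, c = -0.5500 + 0.9470i
Iter 1: z = -0.5500 + 0.9470i, |z|^2 = 1.1993
Iter 2: z = -1.1443 + -0.0947i, |z|^2 = 1.3184
Iter 3: z = 0.7505 + 1.1637i, |z|^2 = 1.9175
Iter 4: z = -1.3411 + 2.6937i, |z|^2 = 9.0545
Escaped at iteration 4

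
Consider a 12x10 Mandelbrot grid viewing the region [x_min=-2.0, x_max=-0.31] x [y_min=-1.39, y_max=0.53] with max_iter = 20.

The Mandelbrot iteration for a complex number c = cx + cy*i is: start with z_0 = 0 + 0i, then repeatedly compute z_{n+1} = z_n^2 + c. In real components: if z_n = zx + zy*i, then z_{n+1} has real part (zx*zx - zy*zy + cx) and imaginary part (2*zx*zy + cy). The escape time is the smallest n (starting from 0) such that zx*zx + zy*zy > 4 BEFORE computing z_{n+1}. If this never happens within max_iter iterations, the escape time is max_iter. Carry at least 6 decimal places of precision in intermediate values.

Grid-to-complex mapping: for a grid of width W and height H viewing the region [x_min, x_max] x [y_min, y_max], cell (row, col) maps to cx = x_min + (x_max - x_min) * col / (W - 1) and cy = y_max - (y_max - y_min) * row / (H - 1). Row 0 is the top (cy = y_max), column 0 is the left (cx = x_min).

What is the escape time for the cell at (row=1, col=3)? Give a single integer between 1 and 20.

Answer: 4

Derivation:
z_0 = 0 + 0i, c = -1.5391 + 0.3167i
Iter 1: z = -1.5391 + 0.3167i, |z|^2 = 2.4691
Iter 2: z = 0.7294 + -0.6581i, |z|^2 = 0.9652
Iter 3: z = -1.4401 + -0.6434i, |z|^2 = 2.4879
Iter 4: z = 0.1208 + 2.1698i, |z|^2 = 4.7226
Escaped at iteration 4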